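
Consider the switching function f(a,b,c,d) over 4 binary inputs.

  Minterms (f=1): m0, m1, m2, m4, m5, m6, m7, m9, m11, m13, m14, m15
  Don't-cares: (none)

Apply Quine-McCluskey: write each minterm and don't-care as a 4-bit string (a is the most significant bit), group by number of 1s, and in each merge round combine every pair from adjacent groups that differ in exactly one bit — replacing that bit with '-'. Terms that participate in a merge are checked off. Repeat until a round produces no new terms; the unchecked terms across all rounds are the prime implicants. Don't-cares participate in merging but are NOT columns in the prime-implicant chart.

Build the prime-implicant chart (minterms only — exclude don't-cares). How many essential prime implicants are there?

3

Round 0: 0000✓ 0001✓ 0010✓ 0100✓ 0101✓ 0110✓ 0111✓ 1001✓ 1011✓ 1101✓ 1110✓ 1111✓
Round 1: -001✓ -101✓ -110✓ -111✓ 0-00✓ 0-01✓ 0-10✓ 00-0✓ 000-✓ 01-0✓ 01-1✓ 010-✓ 011-✓ 1-01✓ 1-11✓ 10-1✓ 11-1✓ 111-✓
Round 2: --01 -1-1 -11- 0--0 0-0- 01-- 1--1
PIs = {--01, -1-1, -11-, 0--0, 0-0-, 01--, 1--1}
Coverage chart:
  m0: 0--0,0-0-
  m1: --01,0-0-
  m2: 0--0 ←essential
  m4: 0--0,0-0-,01--
  m5: --01,-1-1,0-0-,01--
  m6: -11-,0--0,01--
  m7: -1-1,-11-,01--
  m9: --01,1--1
  m11: 1--1 ←essential
  m13: --01,-1-1,1--1
  m14: -11- ←essential
  m15: -1-1,-11-,1--1
Essential: -11-, 0--0, 1--1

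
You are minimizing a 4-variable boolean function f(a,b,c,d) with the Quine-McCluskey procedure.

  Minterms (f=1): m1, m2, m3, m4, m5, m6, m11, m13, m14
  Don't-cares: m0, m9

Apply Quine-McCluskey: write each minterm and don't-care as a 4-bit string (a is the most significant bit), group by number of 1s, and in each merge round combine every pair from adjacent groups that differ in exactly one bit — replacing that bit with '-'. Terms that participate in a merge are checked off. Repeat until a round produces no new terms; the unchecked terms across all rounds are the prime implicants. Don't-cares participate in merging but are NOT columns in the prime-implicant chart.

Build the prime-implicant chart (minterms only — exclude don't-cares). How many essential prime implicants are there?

3

Round 0: 0000✓ 0001✓ 0010✓ 0011✓ 0100✓ 0101✓ 0110✓ 1001✓ 1011✓ 1101✓ 1110✓
Round 1: -001✓ -011✓ -101✓ -110 0-00✓ 0-01✓ 0-10✓ 00-0✓ 00-1✓ 000-✓ 001-✓ 01-0✓ 010-✓ 1-01✓ 10-1✓
Round 2: --01 -0-1 0--0 0-0- 00--
PIs = {--01, -0-1, -110, 0--0, 0-0-, 00--}
Coverage chart:
  m1: --01,-0-1,0-0-,00--
  m2: 0--0,00--
  m3: -0-1,00--
  m4: 0--0,0-0-
  m5: --01,0-0-
  m6: -110,0--0
  m11: -0-1 ←essential
  m13: --01 ←essential
  m14: -110 ←essential
Essential: --01, -0-1, -110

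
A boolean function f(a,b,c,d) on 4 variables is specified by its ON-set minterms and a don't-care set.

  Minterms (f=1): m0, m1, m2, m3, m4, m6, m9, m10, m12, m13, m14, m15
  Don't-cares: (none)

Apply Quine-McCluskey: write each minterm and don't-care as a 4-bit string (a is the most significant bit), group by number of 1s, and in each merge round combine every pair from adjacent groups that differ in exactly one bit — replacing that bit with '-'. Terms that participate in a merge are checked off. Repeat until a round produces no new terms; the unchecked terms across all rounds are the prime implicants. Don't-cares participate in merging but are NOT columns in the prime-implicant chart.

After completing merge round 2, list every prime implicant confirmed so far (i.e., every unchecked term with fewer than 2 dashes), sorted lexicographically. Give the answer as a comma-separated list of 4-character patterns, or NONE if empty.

size-2^0 implicants → 0000(✓)  0001(✓)  0010(✓)  0011(✓)  0100(✓)  0110(✓)  1001(✓)  1010(✓)  1100(✓)  1101(✓)  1110(✓)  1111(✓)
size-2^1 implicants → -001  -010(✓)  -100(✓)  -110(✓)  0-00(✓)  0-10(✓)  00-0(✓)  00-1(✓)  000-(✓)  001-(✓)  01-0(✓)  1-01  1-10(✓)  11-0(✓)  11-1(✓)  110-(✓)  111-(✓)
size-2^2 implicants → --10  -1-0  0--0  00--  11--
Unchecked terms (primes): --10, -001, -1-0, 0--0, 00--, 1-01, 11--

-001, 1-01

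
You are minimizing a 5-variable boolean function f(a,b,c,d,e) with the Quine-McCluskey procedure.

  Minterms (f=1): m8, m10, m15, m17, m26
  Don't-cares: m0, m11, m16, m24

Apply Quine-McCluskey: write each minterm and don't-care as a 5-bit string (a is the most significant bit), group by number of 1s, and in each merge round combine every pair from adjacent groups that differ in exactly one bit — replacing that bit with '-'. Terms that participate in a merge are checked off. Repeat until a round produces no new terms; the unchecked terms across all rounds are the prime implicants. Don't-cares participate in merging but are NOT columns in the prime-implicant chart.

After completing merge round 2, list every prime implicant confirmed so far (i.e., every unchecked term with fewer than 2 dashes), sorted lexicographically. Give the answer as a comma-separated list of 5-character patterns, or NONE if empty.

[col 0] 00000*, 01000*, 01010*, 01011*, 01111*, 10000*, 10001*, 11000*, 11010*
[col 1] -0000*, -1000*, -1010*, 0-000*, 01-11, 010-0*, 0101-, 1-000*, 1000-, 110-0*
[col 2] --000, -10-0
Prime implicants: --000, -10-0, 01-11, 0101-, 1000-

01-11, 0101-, 1000-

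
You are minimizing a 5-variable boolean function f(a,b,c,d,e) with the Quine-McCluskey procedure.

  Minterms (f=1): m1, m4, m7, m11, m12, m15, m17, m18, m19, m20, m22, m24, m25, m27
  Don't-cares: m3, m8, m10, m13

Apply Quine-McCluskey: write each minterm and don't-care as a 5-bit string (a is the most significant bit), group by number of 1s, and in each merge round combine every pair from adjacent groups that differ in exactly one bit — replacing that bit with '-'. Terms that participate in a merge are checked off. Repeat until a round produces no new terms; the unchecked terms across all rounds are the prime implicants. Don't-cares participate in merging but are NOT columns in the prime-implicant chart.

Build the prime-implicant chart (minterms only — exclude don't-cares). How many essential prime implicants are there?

size-2^0 implicants → 00001(✓)  00011(✓)  00100(✓)  00111(✓)  01000(✓)  01010(✓)  01011(✓)  01100(✓)  01101(✓)  01111(✓)  10001(✓)  10010(✓)  10011(✓)  10100(✓)  10110(✓)  11000(✓)  11001(✓)  11011(✓)
size-2^1 implicants → -0001(✓)  -0011(✓)  -0100  -1000  -1011(✓)  0-011(✓)  0-100  0-111(✓)  00-11(✓)  000-1(✓)  01-00  01-11(✓)  010-0  0101-  011-1  0110-  1-001(✓)  1-011(✓)  10-10  100-1(✓)  1001-  101-0  110-1(✓)  1100-
size-2^2 implicants → --011  -00-1  0--11  1-0-1
Unchecked terms (primes): --011, -00-1, -0100, -1000, 0--11, 0-100, 01-00, 010-0, 0101-, 011-1, 0110-, 1-0-1, 10-10, 1001-, 101-0, 1100-
Minterm coverage:
  m1 ⊆ -00-1 [E]
  m4 ⊆ -0100,0-100
  m7 ⊆ 0--11 [E]
  m11 ⊆ --011,0--11,0101-
  m12 ⊆ 0-100,01-00,0110-
  m15 ⊆ 0--11,011-1
  m17 ⊆ -00-1,1-0-1
  m18 ⊆ 10-10,1001-
  m19 ⊆ --011,-00-1,1-0-1,1001-
  m20 ⊆ -0100,101-0
  m22 ⊆ 10-10,101-0
  m24 ⊆ -1000,1100-
  m25 ⊆ 1-0-1,1100-
  m27 ⊆ --011,1-0-1
E = {-00-1, 0--11}

2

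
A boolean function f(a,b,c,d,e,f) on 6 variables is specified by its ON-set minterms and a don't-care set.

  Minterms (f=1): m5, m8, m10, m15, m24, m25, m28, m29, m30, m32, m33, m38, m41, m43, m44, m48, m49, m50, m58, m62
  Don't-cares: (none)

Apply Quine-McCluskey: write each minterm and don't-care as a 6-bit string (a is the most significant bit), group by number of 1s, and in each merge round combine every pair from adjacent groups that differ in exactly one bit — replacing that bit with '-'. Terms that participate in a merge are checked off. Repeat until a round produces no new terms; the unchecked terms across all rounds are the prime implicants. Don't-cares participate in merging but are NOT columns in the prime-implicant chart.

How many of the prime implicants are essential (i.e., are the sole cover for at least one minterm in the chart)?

8

Round 0: 000101 001000✓ 001010✓ 001111 011000✓ 011001✓ 011100✓ 011101✓ 011110✓ 100000✓ 100001✓ 100110 101001✓ 101011✓ 101100 110000✓ 110001✓ 110010✓ 111010✓ 111110✓
Round 1: -11110 0-1000 0010-0 011-00✓ 011-01✓ 01100-✓ 0111-0 01110-✓ 1-0000✓ 1-0001✓ 10-001 10000-✓ 1010-1 11-010 1100-0 11000-✓ 111-10
Round 2: 011-0- 1-000-
PIs = {-11110, 0-1000, 000101, 0010-0, 001111, 011-0-, 0111-0, 1-000-, 10-001, 100110, 1010-1, 101100, 11-010, 1100-0, 111-10}
Coverage chart:
  m5: 000101 ←essential
  m8: 0-1000,0010-0
  m10: 0010-0 ←essential
  m15: 001111 ←essential
  m24: 0-1000,011-0-
  m25: 011-0- ←essential
  m28: 011-0-,0111-0
  m29: 011-0- ←essential
  m30: -11110,0111-0
  m32: 1-000- ←essential
  m33: 1-000-,10-001
  m38: 100110 ←essential
  m41: 10-001,1010-1
  m43: 1010-1 ←essential
  m44: 101100 ←essential
  m48: 1-000-,1100-0
  m49: 1-000- ←essential
  m50: 11-010,1100-0
  m58: 11-010,111-10
  m62: -11110,111-10
Essential: 000101, 0010-0, 001111, 011-0-, 1-000-, 100110, 1010-1, 101100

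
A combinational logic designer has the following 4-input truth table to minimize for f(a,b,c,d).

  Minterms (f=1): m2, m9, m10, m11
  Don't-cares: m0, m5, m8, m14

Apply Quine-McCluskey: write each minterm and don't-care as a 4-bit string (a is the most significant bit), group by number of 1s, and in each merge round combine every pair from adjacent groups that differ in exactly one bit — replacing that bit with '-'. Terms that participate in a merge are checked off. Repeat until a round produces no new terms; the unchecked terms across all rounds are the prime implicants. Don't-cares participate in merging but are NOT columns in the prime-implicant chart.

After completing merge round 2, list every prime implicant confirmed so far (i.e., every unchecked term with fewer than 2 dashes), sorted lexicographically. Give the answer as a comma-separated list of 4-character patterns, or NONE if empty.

size-2^0 implicants → 0000(✓)  0010(✓)  0101  1000(✓)  1001(✓)  1010(✓)  1011(✓)  1110(✓)
size-2^1 implicants → -000(✓)  -010(✓)  00-0(✓)  1-10  10-0(✓)  10-1(✓)  100-(✓)  101-(✓)
size-2^2 implicants → -0-0  10--
Unchecked terms (primes): -0-0, 0101, 1-10, 10--

0101, 1-10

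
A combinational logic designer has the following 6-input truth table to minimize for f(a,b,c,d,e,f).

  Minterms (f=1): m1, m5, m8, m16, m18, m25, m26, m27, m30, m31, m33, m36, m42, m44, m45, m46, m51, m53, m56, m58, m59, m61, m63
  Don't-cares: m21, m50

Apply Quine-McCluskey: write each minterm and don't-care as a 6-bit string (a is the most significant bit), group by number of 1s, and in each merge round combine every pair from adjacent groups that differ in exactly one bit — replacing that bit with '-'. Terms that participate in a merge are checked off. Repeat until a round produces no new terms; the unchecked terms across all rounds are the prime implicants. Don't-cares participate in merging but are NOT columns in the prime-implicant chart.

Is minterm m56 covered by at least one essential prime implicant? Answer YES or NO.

YES

Round 0: 000001✓ 000101✓ 001000 010000✓ 010010✓ 010101✓ 011001✓ 011010✓ 011011✓ 011110✓ 011111✓ 100001✓ 100100✓ 101010✓ 101100✓ 101101✓ 101110✓ 110010✓ 110011✓ 110101✓ 111000✓ 111010✓ 111011✓ 111101✓ 111111✓
Round 1: -00001 -10010✓ -10101 -11010✓ -11011✓ -11111✓ 0-0101 000-01 01-010✓ 0100-0 011-10✓ 011-11✓ 0110-1 01101-✓ 01111-✓ 1-1010 1-1101 10-100 101-10 1011-0 10110- 11-010✓ 11-011✓ 11-101 11001-✓ 111-11✓ 1110-0 11101-✓ 1111-1
Round 2: -1-010 -11-11 -1101- 011-1- 11-01-
PIs = {-00001, -1-010, -10101, -11-11, -1101-, 0-0101, 000-01, 001000, 0100-0, 011-1-, 0110-1, 1-1010, 1-1101, 10-100, 101-10, 1011-0, 10110-, 11-01-, 11-101, 1110-0, 1111-1}
Coverage chart:
  m1: -00001,000-01
  m5: 0-0101,000-01
  m8: 001000 ←essential
  m16: 0100-0 ←essential
  m18: -1-010,0100-0
  m25: 0110-1 ←essential
  m26: -1-010,-1101-,011-1-
  m27: -11-11,-1101-,011-1-,0110-1
  m30: 011-1- ←essential
  m31: -11-11,011-1-
  m33: -00001 ←essential
  m36: 10-100 ←essential
  m42: 1-1010,101-10
  m44: 10-100,1011-0,10110-
  m45: 1-1101,10110-
  m46: 101-10,1011-0
  m51: 11-01- ←essential
  m53: -10101,11-101
  m56: 1110-0 ←essential
  m58: -1-010,-1101-,1-1010,11-01-,1110-0
  m59: -11-11,-1101-,11-01-
  m61: 1-1101,11-101,1111-1
  m63: -11-11,1111-1
Essential: -00001, 001000, 0100-0, 011-1-, 0110-1, 10-100, 11-01-, 1110-0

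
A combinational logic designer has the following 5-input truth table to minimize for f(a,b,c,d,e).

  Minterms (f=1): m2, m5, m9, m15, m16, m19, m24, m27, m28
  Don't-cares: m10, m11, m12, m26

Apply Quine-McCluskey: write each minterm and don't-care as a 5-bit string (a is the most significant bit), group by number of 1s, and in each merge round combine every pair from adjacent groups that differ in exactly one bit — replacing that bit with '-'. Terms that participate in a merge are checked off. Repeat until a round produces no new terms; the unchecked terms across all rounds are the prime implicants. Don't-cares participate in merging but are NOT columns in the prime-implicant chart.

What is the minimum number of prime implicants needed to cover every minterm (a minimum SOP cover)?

7

size-2^0 implicants → 00010(✓)  00101  01001(✓)  01010(✓)  01011(✓)  01100(✓)  01111(✓)  10000(✓)  10011(✓)  11000(✓)  11010(✓)  11011(✓)  11100(✓)
size-2^1 implicants → -1010(✓)  -1011(✓)  -1100  0-010  01-11  010-1  0101-(✓)  1-000  1-011  11-00  110-0  1101-(✓)
size-2^2 implicants → -101-
Unchecked terms (primes): -101-, -1100, 0-010, 00101, 01-11, 010-1, 1-000, 1-011, 11-00, 110-0
Minterm coverage:
  m2 ⊆ 0-010 [E]
  m5 ⊆ 00101 [E]
  m9 ⊆ 010-1 [E]
  m15 ⊆ 01-11 [E]
  m16 ⊆ 1-000 [E]
  m19 ⊆ 1-011 [E]
  m24 ⊆ 1-000,11-00,110-0
  m27 ⊆ -101-,1-011
  m28 ⊆ -1100,11-00
E = {0-010, 00101, 01-11, 010-1, 1-000, 1-011}
Petrick residual → -1100
Cover = bcd'e' + a'c'de' + a'b'cd'e + a'bde + a'bc'e + ac'd'e' + ac'de  |cover|=7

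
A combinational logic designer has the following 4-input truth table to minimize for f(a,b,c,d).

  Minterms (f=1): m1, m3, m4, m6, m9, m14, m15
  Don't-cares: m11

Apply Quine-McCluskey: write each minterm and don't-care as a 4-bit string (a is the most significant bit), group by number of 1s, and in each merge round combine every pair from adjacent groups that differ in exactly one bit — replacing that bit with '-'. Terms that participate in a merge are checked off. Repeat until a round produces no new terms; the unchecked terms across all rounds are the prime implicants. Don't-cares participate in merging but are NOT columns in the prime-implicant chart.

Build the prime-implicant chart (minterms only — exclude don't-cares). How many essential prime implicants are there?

size-2^0 implicants → 0001(✓)  0011(✓)  0100(✓)  0110(✓)  1001(✓)  1011(✓)  1110(✓)  1111(✓)
size-2^1 implicants → -001(✓)  -011(✓)  -110  00-1(✓)  01-0  1-11  10-1(✓)  111-
size-2^2 implicants → -0-1
Unchecked terms (primes): -0-1, -110, 01-0, 1-11, 111-
Minterm coverage:
  m1 ⊆ -0-1 [E]
  m3 ⊆ -0-1 [E]
  m4 ⊆ 01-0 [E]
  m6 ⊆ -110,01-0
  m9 ⊆ -0-1 [E]
  m14 ⊆ -110,111-
  m15 ⊆ 1-11,111-
E = {-0-1, 01-0}

2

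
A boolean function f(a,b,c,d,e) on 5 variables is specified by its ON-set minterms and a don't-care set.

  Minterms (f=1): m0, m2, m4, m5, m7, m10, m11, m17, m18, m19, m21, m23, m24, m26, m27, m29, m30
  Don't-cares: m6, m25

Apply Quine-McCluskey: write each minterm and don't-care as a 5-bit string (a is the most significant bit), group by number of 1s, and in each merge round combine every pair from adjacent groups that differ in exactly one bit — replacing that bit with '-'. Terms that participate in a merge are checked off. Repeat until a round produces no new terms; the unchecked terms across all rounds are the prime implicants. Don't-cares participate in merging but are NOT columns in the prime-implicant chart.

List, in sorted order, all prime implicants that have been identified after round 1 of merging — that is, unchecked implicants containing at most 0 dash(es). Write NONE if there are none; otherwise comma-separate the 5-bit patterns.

NONE

size-2^0 implicants → 00000(✓)  00010(✓)  00100(✓)  00101(✓)  00110(✓)  00111(✓)  01010(✓)  01011(✓)  10001(✓)  10010(✓)  10011(✓)  10101(✓)  10111(✓)  11000(✓)  11001(✓)  11010(✓)  11011(✓)  11101(✓)  11110(✓)
size-2^1 implicants → -0010(✓)  -0101(✓)  -0111(✓)  -1010(✓)  -1011(✓)  0-010(✓)  00-00(✓)  00-10(✓)  000-0(✓)  001-0(✓)  001-1(✓)  0010-(✓)  0011-(✓)  0101-(✓)  1-001(✓)  1-010(✓)  1-011(✓)  1-101(✓)  10-01(✓)  10-11(✓)  100-1(✓)  1001-(✓)  101-1(✓)  11-01(✓)  11-10  110-0(✓)  110-1(✓)  1100-(✓)  1101-(✓)
size-2^2 implicants → --010  -01-1  -101-  00--0  001--  1--01  1-0-1  1-01-  10--1  110--
Unchecked terms (primes): --010, -01-1, -101-, 00--0, 001--, 1--01, 1-0-1, 1-01-, 10--1, 11-10, 110--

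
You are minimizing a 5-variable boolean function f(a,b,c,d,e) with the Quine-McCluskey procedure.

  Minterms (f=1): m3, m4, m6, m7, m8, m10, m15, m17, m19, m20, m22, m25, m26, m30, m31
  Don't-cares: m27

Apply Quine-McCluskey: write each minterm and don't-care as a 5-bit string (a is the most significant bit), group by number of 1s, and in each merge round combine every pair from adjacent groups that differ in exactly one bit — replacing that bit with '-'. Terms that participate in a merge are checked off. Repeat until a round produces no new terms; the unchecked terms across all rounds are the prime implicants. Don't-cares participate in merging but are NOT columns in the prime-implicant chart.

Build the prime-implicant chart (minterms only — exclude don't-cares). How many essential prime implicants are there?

Round 0: 00011✓ 00100✓ 00110✓ 00111✓ 01000✓ 01010✓ 01111✓ 10001✓ 10011✓ 10100✓ 10110✓ 11001✓ 11010✓ 11011✓ 11110✓ 11111✓
Round 1: -0011 -0100✓ -0110✓ -1010 -1111 0-111 00-11 001-0✓ 0011- 010-0 1-001✓ 1-011✓ 1-110 100-1✓ 101-0✓ 11-10✓ 11-11✓ 110-1✓ 1101-✓ 1111-✓
Round 2: -01-0 1-0-1 11-1-
PIs = {-0011, -01-0, -1010, -1111, 0-111, 00-11, 0011-, 010-0, 1-0-1, 1-110, 11-1-}
Coverage chart:
  m3: -0011,00-11
  m4: -01-0 ←essential
  m6: -01-0,0011-
  m7: 0-111,00-11,0011-
  m8: 010-0 ←essential
  m10: -1010,010-0
  m15: -1111,0-111
  m17: 1-0-1 ←essential
  m19: -0011,1-0-1
  m20: -01-0 ←essential
  m22: -01-0,1-110
  m25: 1-0-1 ←essential
  m26: -1010,11-1-
  m30: 1-110,11-1-
  m31: -1111,11-1-
Essential: -01-0, 010-0, 1-0-1

3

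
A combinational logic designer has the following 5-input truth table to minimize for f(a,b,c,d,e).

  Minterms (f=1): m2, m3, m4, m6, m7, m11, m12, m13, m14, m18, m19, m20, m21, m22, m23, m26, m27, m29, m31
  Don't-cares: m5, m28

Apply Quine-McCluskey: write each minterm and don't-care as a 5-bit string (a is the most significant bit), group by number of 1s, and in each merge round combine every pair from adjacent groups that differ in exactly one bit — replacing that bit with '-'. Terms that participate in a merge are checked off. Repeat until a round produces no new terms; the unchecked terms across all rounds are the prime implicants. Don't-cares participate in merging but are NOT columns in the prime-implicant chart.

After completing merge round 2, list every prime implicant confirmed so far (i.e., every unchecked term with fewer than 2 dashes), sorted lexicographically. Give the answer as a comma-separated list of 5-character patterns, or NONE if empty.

Round 0: 00010✓ 00011✓ 00100✓ 00101✓ 00110✓ 00111✓ 01011✓ 01100✓ 01101✓ 01110✓ 10010✓ 10011✓ 10100✓ 10101✓ 10110✓ 10111✓ 11010✓ 11011✓ 11100✓ 11101✓ 11111✓
Round 1: -0010✓ -0011✓ -0100✓ -0101✓ -0110✓ -0111✓ -1011✓ -1100✓ -1101✓ 0-011✓ 0-100✓ 0-101✓ 0-110✓ 00-10✓ 00-11✓ 0001-✓ 001-0✓ 001-1✓ 0010-✓ 0011-✓ 011-0✓ 0110-✓ 1-010✓ 1-011✓ 1-100✓ 1-101✓ 1-111✓ 10-10✓ 10-11✓ 1001-✓ 101-0✓ 101-1✓ 1010-✓ 1011-✓ 11-11✓ 1101-✓ 111-1✓ 1110-✓
Round 2: --011 --100✓ --101✓ -0-10✓ -0-11✓ -001-✓ -01-0✓ -01-1✓ -010-✓ -011-✓ -110-✓ 0-1-0 0-10-✓ 00-1-✓ 001--✓ 1--11 1-01- 1-1-1 1-10-✓ 10-1-✓ 101--✓
Round 3: --10- -0-1- -01--
PIs = {--011, --10-, -0-1-, -01--, 0-1-0, 1--11, 1-01-, 1-1-1}

NONE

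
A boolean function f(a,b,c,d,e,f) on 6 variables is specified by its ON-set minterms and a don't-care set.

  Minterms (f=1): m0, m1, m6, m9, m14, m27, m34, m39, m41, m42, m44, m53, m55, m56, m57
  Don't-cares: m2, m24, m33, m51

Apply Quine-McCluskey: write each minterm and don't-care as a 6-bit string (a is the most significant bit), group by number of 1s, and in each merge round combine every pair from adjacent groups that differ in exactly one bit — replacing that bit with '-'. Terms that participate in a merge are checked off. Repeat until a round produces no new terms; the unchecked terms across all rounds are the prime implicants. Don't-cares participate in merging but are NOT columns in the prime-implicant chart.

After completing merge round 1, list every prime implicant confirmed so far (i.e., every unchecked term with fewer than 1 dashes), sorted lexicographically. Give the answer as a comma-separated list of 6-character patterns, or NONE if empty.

Round 0: 000000✓ 000001✓ 000010✓ 000110✓ 001001✓ 001110✓ 011000✓ 011011 100001✓ 100010✓ 100111✓ 101001✓ 101010✓ 101100 110011✓ 110101✓ 110111✓ 111000✓ 111001✓
Round 1: -00001✓ -00010 -01001✓ -11000 00-001✓ 00-110 000-10 0000-0 00000- 1-0111 1-1001 10-001✓ 10-010 110-11 1101-1 11100-
Round 2: -0-001
PIs = {-0-001, -00010, -11000, 00-110, 000-10, 0000-0, 00000-, 011011, 1-0111, 1-1001, 10-010, 101100, 110-11, 1101-1, 11100-}

011011, 101100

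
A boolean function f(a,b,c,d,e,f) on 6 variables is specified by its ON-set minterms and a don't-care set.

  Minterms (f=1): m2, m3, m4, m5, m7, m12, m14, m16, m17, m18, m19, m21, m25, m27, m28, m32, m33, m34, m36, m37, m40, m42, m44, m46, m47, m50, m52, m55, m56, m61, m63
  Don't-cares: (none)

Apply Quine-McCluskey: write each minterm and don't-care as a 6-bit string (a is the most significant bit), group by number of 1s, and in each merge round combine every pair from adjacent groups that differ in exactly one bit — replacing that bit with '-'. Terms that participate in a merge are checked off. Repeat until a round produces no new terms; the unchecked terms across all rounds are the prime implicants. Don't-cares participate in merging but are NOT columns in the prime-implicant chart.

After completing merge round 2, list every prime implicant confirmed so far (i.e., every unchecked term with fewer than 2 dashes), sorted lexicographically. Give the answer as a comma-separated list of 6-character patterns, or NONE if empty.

0-0101, 0-1100, 000-11, 0001-1, 010-01, 1-0100, 1-1000, 1-1111, 10111-, 11-111, 1111-1

Round 0: 000010✓ 000011✓ 000100✓ 000101✓ 000111✓ 001100✓ 001110✓ 010000✓ 010001✓ 010010✓ 010011✓ 010101✓ 011001✓ 011011✓ 011100✓ 100000✓ 100001✓ 100010✓ 100100✓ 100101✓ 101000✓ 101010✓ 101100✓ 101110✓ 101111✓ 110010✓ 110100✓ 110111✓ 111000✓ 111101✓ 111111✓
Round 1: -00010✓ -00100✓ -00101✓ -01100✓ -01110✓ -10010✓ 0-0010✓ 0-0011✓ 0-0101 0-1100 00-100✓ 000-11 00001-✓ 0001-1 00010-✓ 0011-0✓ 01-001✓ 01-011✓ 010-01 0100-0✓ 0100-1✓ 01000-✓ 01001-✓ 0110-1✓ 1-0010✓ 1-0100 1-1000 1-1111 10-000✓ 10-010✓ 10-100✓ 100-00✓ 100-01✓ 1000-0✓ 10000-✓ 10010-✓ 101-00✓ 101-10✓ 1010-0✓ 1011-0✓ 10111- 11-111 1111-1
Round 2: --0010 -0-100 -0010- -011-0 0-001- 01-0-1 0100-- 10--00 10-0-0 100-0- 101--0
PIs = {--0010, -0-100, -0010-, -011-0, 0-001-, 0-0101, 0-1100, 000-11, 0001-1, 01-0-1, 010-01, 0100--, 1-0100, 1-1000, 1-1111, 10--00, 10-0-0, 100-0-, 101--0, 10111-, 11-111, 1111-1}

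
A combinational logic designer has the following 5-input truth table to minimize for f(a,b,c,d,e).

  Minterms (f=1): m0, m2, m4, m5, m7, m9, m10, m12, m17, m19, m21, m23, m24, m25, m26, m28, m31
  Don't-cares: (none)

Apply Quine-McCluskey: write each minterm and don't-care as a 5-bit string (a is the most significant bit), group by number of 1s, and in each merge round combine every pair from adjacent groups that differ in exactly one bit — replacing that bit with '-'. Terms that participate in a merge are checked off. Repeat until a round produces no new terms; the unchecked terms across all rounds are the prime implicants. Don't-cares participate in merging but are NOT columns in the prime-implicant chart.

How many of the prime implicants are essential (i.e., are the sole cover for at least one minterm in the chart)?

4

size-2^0 implicants → 00000(✓)  00010(✓)  00100(✓)  00101(✓)  00111(✓)  01001(✓)  01010(✓)  01100(✓)  10001(✓)  10011(✓)  10101(✓)  10111(✓)  11000(✓)  11001(✓)  11010(✓)  11100(✓)  11111(✓)
size-2^1 implicants → -0101(✓)  -0111(✓)  -1001  -1010  -1100  0-010  0-100  00-00  000-0  001-1(✓)  0010-  1-001  1-111  10-01(✓)  10-11(✓)  100-1(✓)  101-1(✓)  11-00  110-0  1100-
size-2^2 implicants → -01-1  10--1
Unchecked terms (primes): -01-1, -1001, -1010, -1100, 0-010, 0-100, 00-00, 000-0, 0010-, 1-001, 1-111, 10--1, 11-00, 110-0, 1100-
Minterm coverage:
  m0 ⊆ 00-00,000-0
  m2 ⊆ 0-010,000-0
  m4 ⊆ 0-100,00-00,0010-
  m5 ⊆ -01-1,0010-
  m7 ⊆ -01-1 [E]
  m9 ⊆ -1001 [E]
  m10 ⊆ -1010,0-010
  m12 ⊆ -1100,0-100
  m17 ⊆ 1-001,10--1
  m19 ⊆ 10--1 [E]
  m21 ⊆ -01-1,10--1
  m23 ⊆ -01-1,1-111,10--1
  m24 ⊆ 11-00,110-0,1100-
  m25 ⊆ -1001,1-001,1100-
  m26 ⊆ -1010,110-0
  m28 ⊆ -1100,11-00
  m31 ⊆ 1-111 [E]
E = {-01-1, -1001, 1-111, 10--1}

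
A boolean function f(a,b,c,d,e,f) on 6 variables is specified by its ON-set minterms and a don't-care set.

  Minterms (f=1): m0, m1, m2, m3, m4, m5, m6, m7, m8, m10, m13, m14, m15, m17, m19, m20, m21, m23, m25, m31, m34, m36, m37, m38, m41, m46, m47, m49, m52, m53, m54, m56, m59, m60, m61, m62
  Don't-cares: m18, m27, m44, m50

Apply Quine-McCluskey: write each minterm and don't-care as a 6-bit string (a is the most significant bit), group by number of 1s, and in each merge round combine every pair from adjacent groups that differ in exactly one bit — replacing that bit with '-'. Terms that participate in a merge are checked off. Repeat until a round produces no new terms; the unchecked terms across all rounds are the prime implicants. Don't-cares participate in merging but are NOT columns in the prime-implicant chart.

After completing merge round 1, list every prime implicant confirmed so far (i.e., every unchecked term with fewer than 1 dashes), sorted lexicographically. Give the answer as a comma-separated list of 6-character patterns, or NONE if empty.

101001

Round 0: 000000✓ 000001✓ 000010✓ 000011✓ 000100✓ 000101✓ 000110✓ 000111✓ 001000✓ 001010✓ 001101✓ 001110✓ 001111✓ 010001✓ 010010✓ 010011✓ 010100✓ 010101✓ 010111✓ 011001✓ 011011✓ 011111✓ 100010✓ 100100✓ 100101✓ 100110✓ 101001 101100✓ 101110✓ 101111✓ 110001✓ 110010✓ 110100✓ 110101✓ 110110✓ 111000✓ 111011✓ 111100✓ 111101✓ 111110✓
Round 1: -00010✓ -00100✓ -00101✓ -00110✓ -01110✓ -01111✓ -10001✓ -10010✓ -10100✓ -10101✓ -11011 0-0001✓ 0-0010✓ 0-0011✓ 0-0100✓ 0-0101✓ 0-0111✓ 0-1111✓ 00-000✓ 00-010✓ 00-101✓ 00-110✓ 00-111✓ 000-00✓ 000-01✓ 000-10✓ 000-11✓ 0000-0✓ 0000-1✓ 00000-✓ 00001-✓ 0001-0✓ 0001-1✓ 00010-✓ 00011-✓ 001-10✓ 0010-0✓ 0011-1✓ 00111-✓ 01-001✓ 01-011✓ 01-111✓ 010-01✓ 010-11✓ 0100-1✓ 01001-✓ 0101-1✓ 01010-✓ 011-11✓ 0110-1✓ 1-0010✓ 1-0100✓ 1-0101✓ 1-0110✓ 1-1100✓ 1-1110✓ 10-100✓ 10-110✓ 100-10✓ 1001-0✓ 10010-✓ 1011-0✓ 10111-✓ 11-100✓ 11-101✓ 11-110✓ 110-01✓ 110-10✓ 1101-0✓ 11010-✓ 111-00 1111-0✓ 11110-✓
Round 2: --0010 --0100✓ --0101✓ -0-110 -00-10 -001-0 -0010-✓ -0111- -10-01 -1010-✓ 0--111 0-0-01✓ 0-0-11✓ 0-00-1✓ 0-001- 0-01-1✓ 0-010-✓ 00--10 00-0-0 00-1-1 00-11- 000--0✓ 000--1✓ 000-0-✓ 000-1-✓ 0000--✓ 0001--✓ 01--11 01-0-1 010--1✓ 1--100✓ 1--110✓ 1-0-10 1-01-0✓ 1-010-✓ 1-11-0✓ 10-1-0✓ 11-1-0✓ 11-10-
Round 3: --010- 0-0--1 000--- 1--1-0
PIs = {--0010, --010-, -0-110, -00-10, -001-0, -0111-, -10-01, -11011, 0--111, 0-0--1, 0-001-, 00--10, 00-0-0, 00-1-1, 00-11-, 000---, 01--11, 01-0-1, 1--1-0, 1-0-10, 101001, 11-10-, 111-00}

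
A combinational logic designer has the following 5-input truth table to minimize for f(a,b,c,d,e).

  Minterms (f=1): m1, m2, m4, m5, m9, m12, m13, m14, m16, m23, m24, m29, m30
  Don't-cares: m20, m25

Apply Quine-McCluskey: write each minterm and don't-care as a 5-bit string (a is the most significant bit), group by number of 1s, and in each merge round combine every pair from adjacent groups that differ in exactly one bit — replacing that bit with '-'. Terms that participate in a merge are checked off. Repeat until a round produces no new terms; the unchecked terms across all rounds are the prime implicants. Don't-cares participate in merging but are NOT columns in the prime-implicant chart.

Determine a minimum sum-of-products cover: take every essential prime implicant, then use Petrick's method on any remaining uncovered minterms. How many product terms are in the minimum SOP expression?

7

Round 0: 00001✓ 00010 00100✓ 00101✓ 01001✓ 01100✓ 01101✓ 01110✓ 10000✓ 10100✓ 10111 11000✓ 11001✓ 11101✓ 11110✓
Round 1: -0100 -1001✓ -1101✓ -1110 0-001✓ 0-100✓ 0-101✓ 00-01✓ 0010-✓ 01-01✓ 011-0 0110-✓ 1-000 10-00 11-01✓ 1100-
Round 2: -1-01 0--01 0-10-
PIs = {-0100, -1-01, -1110, 0--01, 0-10-, 00010, 011-0, 1-000, 10-00, 10111, 1100-}
Coverage chart:
  m1: 0--01 ←essential
  m2: 00010 ←essential
  m4: -0100,0-10-
  m5: 0--01,0-10-
  m9: -1-01,0--01
  m12: 0-10-,011-0
  m13: -1-01,0--01,0-10-
  m14: -1110,011-0
  m16: 1-000,10-00
  m23: 10111 ←essential
  m24: 1-000,1100-
  m29: -1-01 ←essential
  m30: -1110 ←essential
Essential: -1-01, -1110, 0--01, 00010, 10111
Petrick residual → 0-10-, 1-000
Min cover (7 terms): bd'e + bcde' + a'd'e + a'cd' + a'b'c'de' + ac'd'e' + ab'cde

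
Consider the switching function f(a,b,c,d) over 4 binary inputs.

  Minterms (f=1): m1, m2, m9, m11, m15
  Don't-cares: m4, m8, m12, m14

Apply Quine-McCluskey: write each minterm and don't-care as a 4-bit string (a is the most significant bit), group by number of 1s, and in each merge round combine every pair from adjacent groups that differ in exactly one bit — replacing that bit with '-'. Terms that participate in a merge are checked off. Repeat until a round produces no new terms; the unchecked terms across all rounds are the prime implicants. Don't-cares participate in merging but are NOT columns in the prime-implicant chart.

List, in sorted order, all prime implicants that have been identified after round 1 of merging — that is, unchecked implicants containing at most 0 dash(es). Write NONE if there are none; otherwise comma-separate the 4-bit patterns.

[col 0] 0001*, 0010, 0100*, 1000*, 1001*, 1011*, 1100*, 1110*, 1111*
[col 1] -001, -100, 1-00, 1-11, 10-1, 100-, 11-0, 111-
Prime implicants: -001, -100, 0010, 1-00, 1-11, 10-1, 100-, 11-0, 111-

0010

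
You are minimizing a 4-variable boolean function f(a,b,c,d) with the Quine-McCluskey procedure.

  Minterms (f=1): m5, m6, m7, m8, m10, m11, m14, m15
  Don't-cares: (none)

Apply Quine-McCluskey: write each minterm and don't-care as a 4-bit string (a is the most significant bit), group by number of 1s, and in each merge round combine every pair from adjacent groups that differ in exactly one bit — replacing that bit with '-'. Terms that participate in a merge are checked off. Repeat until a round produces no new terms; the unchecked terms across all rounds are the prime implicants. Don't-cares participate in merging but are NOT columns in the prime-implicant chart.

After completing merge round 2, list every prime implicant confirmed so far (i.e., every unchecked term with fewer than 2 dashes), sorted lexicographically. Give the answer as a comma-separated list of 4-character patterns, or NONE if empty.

01-1, 10-0

[col 0] 0101*, 0110*, 0111*, 1000*, 1010*, 1011*, 1110*, 1111*
[col 1] -110*, -111*, 01-1, 011-*, 1-10*, 1-11*, 10-0, 101-*, 111-*
[col 2] -11-, 1-1-
Prime implicants: -11-, 01-1, 1-1-, 10-0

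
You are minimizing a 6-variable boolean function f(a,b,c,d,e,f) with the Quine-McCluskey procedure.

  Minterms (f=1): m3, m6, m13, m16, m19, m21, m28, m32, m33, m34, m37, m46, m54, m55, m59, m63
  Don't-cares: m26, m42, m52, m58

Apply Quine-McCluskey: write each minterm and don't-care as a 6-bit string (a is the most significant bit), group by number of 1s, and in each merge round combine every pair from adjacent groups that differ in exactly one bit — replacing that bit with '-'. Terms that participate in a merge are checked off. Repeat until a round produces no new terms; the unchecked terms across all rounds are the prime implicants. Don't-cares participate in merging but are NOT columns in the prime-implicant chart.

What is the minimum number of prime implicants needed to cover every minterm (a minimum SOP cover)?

11

[col 0] 000011*, 000110, 001101, 010000, 010011*, 010101, 011010*, 011100, 100000*, 100001*, 100010*, 100101*, 101010*, 101110*, 110100*, 110110*, 110111*, 111010*, 111011*, 111111*
[col 1] -11010, 0-0011, 1-1010, 10-010, 100-01, 1000-0, 10000-, 101-10, 11-111, 1101-0, 11011-, 111-11, 11101-
Prime implicants: -11010, 0-0011, 000110, 001101, 010000, 010101, 011100, 1-1010, 10-010, 100-01, 1000-0, 10000-, 101-10, 11-111, 1101-0, 11011-, 111-11, 11101-
PI chart (minterm → PIs covering it):
  3 | 0-0011  (sole → essential)
  6 | 000110  (sole → essential)
  13 | 001101  (sole → essential)
  16 | 010000  (sole → essential)
  19 | 0-0011  (sole → essential)
  21 | 010101  (sole → essential)
  28 | 011100  (sole → essential)
  32 | 1000-0,10000-
  33 | 100-01,10000-
  34 | 10-010,1000-0
  37 | 100-01  (sole → essential)
  46 | 101-10  (sole → essential)
  54 | 1101-0,11011-
  55 | 11-111,11011-
  59 | 111-11,11101-
  63 | 11-111,111-11
Essential prime implicants: 0-0011, 000110, 001101, 010000, 010101, 011100, 100-01, 101-10
Petrick residual → 1000-0, 11011-, 111-11
Minimum SOP uses 11 PIs: a'c'd'ef + a'b'c'def' + a'b'cde'f + a'bc'd'e'f' + a'bc'de'f + a'bcde'f' + ab'c'e'f + ab'c'd'f' + ab'cef' + abc'de + abcef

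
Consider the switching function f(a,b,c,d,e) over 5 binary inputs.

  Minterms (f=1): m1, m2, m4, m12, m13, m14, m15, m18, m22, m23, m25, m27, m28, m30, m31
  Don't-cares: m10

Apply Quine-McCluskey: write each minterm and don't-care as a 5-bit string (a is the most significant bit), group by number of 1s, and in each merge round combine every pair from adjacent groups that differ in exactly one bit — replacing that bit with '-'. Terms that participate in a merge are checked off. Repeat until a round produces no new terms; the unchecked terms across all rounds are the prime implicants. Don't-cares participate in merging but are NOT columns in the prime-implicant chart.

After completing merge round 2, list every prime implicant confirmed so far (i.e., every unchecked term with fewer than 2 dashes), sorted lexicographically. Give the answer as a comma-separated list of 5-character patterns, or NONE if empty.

[col 0] 00001, 00010*, 00100*, 01010*, 01100*, 01101*, 01110*, 01111*, 10010*, 10110*, 10111*, 11001*, 11011*, 11100*, 11110*, 11111*
[col 1] -0010, -1100*, -1110*, -1111*, 0-010, 0-100, 01-10, 011-0*, 011-1*, 0110-*, 0111-*, 1-110*, 1-111*, 10-10, 1011-*, 11-11, 110-1, 111-0*, 1111-*
[col 2] -11-0, -111-, 011--, 1-11-
Prime implicants: -0010, -11-0, -111-, 0-010, 0-100, 00001, 01-10, 011--, 1-11-, 10-10, 11-11, 110-1

-0010, 0-010, 0-100, 00001, 01-10, 10-10, 11-11, 110-1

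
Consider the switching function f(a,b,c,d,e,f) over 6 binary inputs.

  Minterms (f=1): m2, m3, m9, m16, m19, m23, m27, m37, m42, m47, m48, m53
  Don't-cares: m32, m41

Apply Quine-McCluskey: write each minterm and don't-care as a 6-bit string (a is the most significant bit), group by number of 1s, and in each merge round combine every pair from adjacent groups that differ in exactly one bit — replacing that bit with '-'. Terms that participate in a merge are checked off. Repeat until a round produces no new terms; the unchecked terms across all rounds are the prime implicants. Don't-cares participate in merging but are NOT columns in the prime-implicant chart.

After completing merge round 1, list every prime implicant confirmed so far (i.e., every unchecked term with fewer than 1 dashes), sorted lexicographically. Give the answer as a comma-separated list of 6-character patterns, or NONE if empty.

Round 0: 000010✓ 000011✓ 001001✓ 010000✓ 010011✓ 010111✓ 011011✓ 100000✓ 100101✓ 101001✓ 101010 101111 110000✓ 110101✓
Round 1: -01001 -10000 0-0011 00001- 01-011 010-11 1-0000 1-0101
PIs = {-01001, -10000, 0-0011, 00001-, 01-011, 010-11, 1-0000, 1-0101, 101010, 101111}

101010, 101111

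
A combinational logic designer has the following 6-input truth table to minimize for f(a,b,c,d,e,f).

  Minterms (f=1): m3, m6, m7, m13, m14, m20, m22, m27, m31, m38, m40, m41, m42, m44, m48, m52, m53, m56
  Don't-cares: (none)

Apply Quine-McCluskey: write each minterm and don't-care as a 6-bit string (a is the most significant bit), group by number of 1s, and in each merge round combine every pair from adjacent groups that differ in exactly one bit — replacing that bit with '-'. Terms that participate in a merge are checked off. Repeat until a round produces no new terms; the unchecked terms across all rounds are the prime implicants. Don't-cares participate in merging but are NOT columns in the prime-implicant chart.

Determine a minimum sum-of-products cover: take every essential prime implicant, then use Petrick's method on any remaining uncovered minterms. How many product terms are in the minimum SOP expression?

size-2^0 implicants → 000011(✓)  000110(✓)  000111(✓)  001101  001110(✓)  010100(✓)  010110(✓)  011011(✓)  011111(✓)  100110(✓)  101000(✓)  101001(✓)  101010(✓)  101100(✓)  110000(✓)  110100(✓)  110101(✓)  111000(✓)
size-2^1 implicants → -00110  -10100  0-0110  00-110  000-11  00011-  0101-0  011-11  1-1000  101-00  1010-0  10100-  11-000  110-00  11010-
Unchecked terms (primes): -00110, -10100, 0-0110, 00-110, 000-11, 00011-, 001101, 0101-0, 011-11, 1-1000, 101-00, 1010-0, 10100-, 11-000, 110-00, 11010-
Minterm coverage:
  m3 ⊆ 000-11 [E]
  m6 ⊆ -00110,0-0110,00-110,00011-
  m7 ⊆ 000-11,00011-
  m13 ⊆ 001101 [E]
  m14 ⊆ 00-110 [E]
  m20 ⊆ -10100,0101-0
  m22 ⊆ 0-0110,0101-0
  m27 ⊆ 011-11 [E]
  m31 ⊆ 011-11 [E]
  m38 ⊆ -00110 [E]
  m40 ⊆ 1-1000,101-00,1010-0,10100-
  m41 ⊆ 10100- [E]
  m42 ⊆ 1010-0 [E]
  m44 ⊆ 101-00 [E]
  m48 ⊆ 11-000,110-00
  m52 ⊆ -10100,110-00,11010-
  m53 ⊆ 11010- [E]
  m56 ⊆ 1-1000,11-000
E = {-00110, 00-110, 000-11, 001101, 011-11, 101-00, 1010-0, 10100-, 11010-}
Petrick residual → 0101-0, 11-000
Cover = b'c'def' + a'b'def' + a'b'c'ef + a'b'cde'f + a'bc'df' + a'bcef + ab'ce'f' + ab'cd'f' + ab'cd'e' + abd'e'f' + abc'de'  |cover|=11

11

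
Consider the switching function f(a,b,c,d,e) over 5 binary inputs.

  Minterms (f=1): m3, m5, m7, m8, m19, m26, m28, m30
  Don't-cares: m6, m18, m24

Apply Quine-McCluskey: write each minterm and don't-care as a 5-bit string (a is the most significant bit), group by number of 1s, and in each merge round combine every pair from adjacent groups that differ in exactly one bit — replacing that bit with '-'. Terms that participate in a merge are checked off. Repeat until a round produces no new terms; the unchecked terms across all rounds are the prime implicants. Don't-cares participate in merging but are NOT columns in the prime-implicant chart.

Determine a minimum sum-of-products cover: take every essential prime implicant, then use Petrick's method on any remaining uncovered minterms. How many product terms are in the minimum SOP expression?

size-2^0 implicants → 00011(✓)  00101(✓)  00110(✓)  00111(✓)  01000(✓)  10010(✓)  10011(✓)  11000(✓)  11010(✓)  11100(✓)  11110(✓)
size-2^1 implicants → -0011  -1000  00-11  001-1  0011-  1-010  1001-  11-00(✓)  11-10(✓)  110-0(✓)  111-0(✓)
size-2^2 implicants → 11--0
Unchecked terms (primes): -0011, -1000, 00-11, 001-1, 0011-, 1-010, 1001-, 11--0
Minterm coverage:
  m3 ⊆ -0011,00-11
  m5 ⊆ 001-1 [E]
  m7 ⊆ 00-11,001-1,0011-
  m8 ⊆ -1000 [E]
  m19 ⊆ -0011,1001-
  m26 ⊆ 1-010,11--0
  m28 ⊆ 11--0 [E]
  m30 ⊆ 11--0 [E]
E = {-1000, 001-1, 11--0}
Petrick residual → -0011
Cover = b'c'de + bc'd'e' + a'b'ce + abe'  |cover|=4

4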